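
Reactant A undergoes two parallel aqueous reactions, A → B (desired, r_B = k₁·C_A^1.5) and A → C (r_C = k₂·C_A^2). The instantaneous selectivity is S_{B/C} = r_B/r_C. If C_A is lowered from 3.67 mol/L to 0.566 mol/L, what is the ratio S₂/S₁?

S_{B/C} = (k₁/k₂)·C_A^-0.5, so S₂/S₁ = (C_{A,2}/C_{A,1})^-0.5.
= (0.566/3.67)^(-0.5) = (0.1542)^(-0.5) = 2.55.
Selectivity toward B rises as C_A falls — low-concentration operation is favoured.

2.55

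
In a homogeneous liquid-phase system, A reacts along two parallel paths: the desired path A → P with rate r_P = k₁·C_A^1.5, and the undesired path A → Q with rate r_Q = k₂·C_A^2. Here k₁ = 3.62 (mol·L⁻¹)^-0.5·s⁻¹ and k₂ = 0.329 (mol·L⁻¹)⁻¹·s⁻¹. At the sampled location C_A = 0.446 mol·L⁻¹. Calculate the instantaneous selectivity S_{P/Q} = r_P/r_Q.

S_{P/Q} = r_P/r_Q = (k₁·C_A^1.5)/(k₂·C_A^2) = (k₁/k₂)·C_A^-0.5.
= (3.62×0.4460^1.5) / (0.329×0.4460^2) = 1.078/0.06544 = 16.5.

16.5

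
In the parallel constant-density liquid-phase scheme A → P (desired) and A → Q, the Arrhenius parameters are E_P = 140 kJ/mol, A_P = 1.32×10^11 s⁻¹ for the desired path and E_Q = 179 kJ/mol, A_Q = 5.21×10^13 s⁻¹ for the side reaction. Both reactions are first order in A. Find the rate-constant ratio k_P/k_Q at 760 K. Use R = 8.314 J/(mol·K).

1.21

With equal orders, S_{P/Q} = k_P/k_Q = (A_P/A_Q)·exp[(E_Q−E_P)/(RT)].
(E_Q−E_P)/(RT) = (179−140)×10³/(8.314×760) = 39000/6319 = 6.172.
k_P/k_Q = (1.32×10^11/5.21×10^13)·exp(6.172) = 0.002534 × 479.2 = 1.21.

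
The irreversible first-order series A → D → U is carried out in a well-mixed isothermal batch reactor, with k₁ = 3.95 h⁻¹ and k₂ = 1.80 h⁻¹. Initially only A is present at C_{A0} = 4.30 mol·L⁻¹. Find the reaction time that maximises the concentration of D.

For first-order series the maximum of C_D occurs at t_opt = ln(k₂/k₁)/(k₂−k₁).
= ln(1.80/3.95)/(1.80−3.95) = ln(0.4557)/-2.150 = -0.7859/-2.150 = 0.366 h.

0.366 h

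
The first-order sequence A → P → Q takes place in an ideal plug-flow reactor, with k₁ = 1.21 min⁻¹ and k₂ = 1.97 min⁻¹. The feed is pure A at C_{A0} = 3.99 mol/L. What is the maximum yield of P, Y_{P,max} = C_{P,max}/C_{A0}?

0.283

Evaluating C_P at τ_opt = ln(k₂/k₁)/(k₂−k₁) gives C_{P,max}/C_{A0} = (k₁/k₂)^[k₂/(k₂−k₁)].
= (1.21/1.97)^(1.97/(1.97−1.21)) = (0.6142)^(2.592) = 0.2827.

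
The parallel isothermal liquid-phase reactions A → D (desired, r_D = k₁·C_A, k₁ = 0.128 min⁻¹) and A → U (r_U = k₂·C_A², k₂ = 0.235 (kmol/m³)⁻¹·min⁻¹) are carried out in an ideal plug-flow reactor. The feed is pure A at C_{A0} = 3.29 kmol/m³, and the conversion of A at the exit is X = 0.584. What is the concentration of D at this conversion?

0.379 kmol/m³

C_A = C_{A0}(1−X) = 1.369 kmol/m³.
Along a PFR/batch, dC_D/dC_A = −r_D/(r_D+r_U) = −k₁/(k₁+k₂·C_A).
Integrating from C_{A0} to C_A: C_D = (0.128/0.235)·ln[(0.128+0.235·3.29)/(0.128+0.235·1.37)] = 0.5447·ln(0.9012/0.4496) = 0.3787 kmol/m³.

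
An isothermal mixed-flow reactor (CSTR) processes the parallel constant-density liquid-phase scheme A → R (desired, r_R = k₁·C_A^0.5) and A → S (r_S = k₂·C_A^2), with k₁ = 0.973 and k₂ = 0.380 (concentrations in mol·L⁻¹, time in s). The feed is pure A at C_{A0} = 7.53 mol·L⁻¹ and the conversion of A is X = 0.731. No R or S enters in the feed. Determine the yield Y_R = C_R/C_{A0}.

0.344

Exit C_A = C_{A0}(1−X) = 7.53×0.269 = 2.026 mol·L⁻¹.
Rates in a CSTR are evaluated at the outlet concentration: r_R = 0.973×2.026^0.5 = 1.385, r_S = 0.380×2.026^2 = 1.559.
Fraction of consumed A going to R: r_R/(r_R+r_S) = 0.4704.
C_R = 0.4704·C_{A0}·X = 0.4704×7.53×0.731 = 2.59 mol·L⁻¹; Y_R = C_R/C_{A0} = 0.344.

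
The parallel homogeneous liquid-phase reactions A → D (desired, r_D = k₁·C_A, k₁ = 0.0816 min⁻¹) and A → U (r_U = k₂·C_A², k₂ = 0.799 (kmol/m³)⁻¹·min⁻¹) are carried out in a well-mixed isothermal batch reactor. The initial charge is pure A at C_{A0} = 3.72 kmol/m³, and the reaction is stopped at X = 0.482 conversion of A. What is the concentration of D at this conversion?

0.0647 kmol/m³

C_A = C_{A0}(1−X) = 1.927 kmol/m³.
Along a PFR/batch, dC_D/dC_A = −r_D/(r_D+r_U) = −k₁/(k₁+k₂·C_A).
Integrating from C_{A0} to C_A: C_D = (0.0816/0.799)·ln[(0.0816+0.799·3.72)/(0.0816+0.799·1.93)] = 0.1021·ln(3.054/1.621) = 0.06467 kmol/m³.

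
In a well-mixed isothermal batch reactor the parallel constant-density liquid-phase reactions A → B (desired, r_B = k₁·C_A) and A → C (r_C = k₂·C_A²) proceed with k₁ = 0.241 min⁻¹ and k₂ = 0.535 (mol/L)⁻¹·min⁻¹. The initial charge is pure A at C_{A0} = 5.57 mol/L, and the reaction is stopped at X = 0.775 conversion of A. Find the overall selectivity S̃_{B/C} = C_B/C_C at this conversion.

0.152

C_A = C_{A0}(1−X) = 1.253 mol/L.
Along a PFR/batch, dC_B/dC_A = −r_B/(r_B+r_C) = −k₁/(k₁+k₂·C_A).
Integrating from C_{A0} to C_A: C_B = (0.241/0.535)·ln[(0.241+0.535·5.57)/(0.241+0.535·1.25)] = 0.4505·ln(3.221/0.9115) = 0.5686 mol/L.
C_C = (C_{A0}−C_A)−C_B = 3.748 mol/L; S̃_{B/C} = 0.5686/3.748 = 0.152.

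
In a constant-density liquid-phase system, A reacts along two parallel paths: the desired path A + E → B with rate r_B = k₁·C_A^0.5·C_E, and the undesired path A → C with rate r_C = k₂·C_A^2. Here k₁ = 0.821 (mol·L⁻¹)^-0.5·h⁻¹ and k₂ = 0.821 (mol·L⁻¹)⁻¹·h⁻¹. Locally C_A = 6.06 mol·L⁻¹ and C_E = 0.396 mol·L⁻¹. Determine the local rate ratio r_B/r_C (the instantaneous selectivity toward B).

0.0265

S_{B/C} = r_B/r_C = (k₁·C_A^0.5·C_E)/(k₂·C_A^2) = (k₁/k₂)·C_A^-1.5·C_E.
= (0.821×6.060^0.5×0.3960) / (0.821×6.060^2) = 0.8003/30.15 = 0.0265.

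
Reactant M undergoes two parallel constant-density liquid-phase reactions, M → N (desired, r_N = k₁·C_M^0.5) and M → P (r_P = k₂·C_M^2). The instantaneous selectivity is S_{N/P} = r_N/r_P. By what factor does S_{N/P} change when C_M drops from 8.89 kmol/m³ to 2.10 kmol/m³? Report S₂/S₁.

8.71

S_{N/P} = (k₁/k₂)·C_M^-1.5, so S₂/S₁ = (C_{M,2}/C_{M,1})^-1.5.
= (2.10/8.89)^(-1.5) = (0.2362)^(-1.5) = 8.71.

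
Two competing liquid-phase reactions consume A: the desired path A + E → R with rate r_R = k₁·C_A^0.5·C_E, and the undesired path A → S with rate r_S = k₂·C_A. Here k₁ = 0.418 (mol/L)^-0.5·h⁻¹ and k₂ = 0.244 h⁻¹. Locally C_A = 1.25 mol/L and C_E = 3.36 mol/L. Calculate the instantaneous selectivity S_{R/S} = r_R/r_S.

5.15

S_{R/S} = r_R/r_S = (k₁·C_A^0.5·C_E)/(k₂·C_A) = (k₁/k₂)·C_A^-0.5·C_E.
= (0.418×1.250^0.5×3.360) / (0.244×1.250) = 1.570/0.3050 = 5.15.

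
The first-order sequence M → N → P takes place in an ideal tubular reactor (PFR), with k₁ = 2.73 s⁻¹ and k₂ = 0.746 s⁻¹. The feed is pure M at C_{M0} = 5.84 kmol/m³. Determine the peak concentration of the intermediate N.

3.59 kmol/m³

At the optimum, C_{N,max}/C_{M0} = (k₁/k₂)^[k₂/(k₂−k₁)].
= (2.73/0.746)^(0.746/(0.746−2.73)) = (3.660)^(-0.3760) = 0.6140.
C_{N,max} = 0.6140×5.84 = 3.59 kmol/m³.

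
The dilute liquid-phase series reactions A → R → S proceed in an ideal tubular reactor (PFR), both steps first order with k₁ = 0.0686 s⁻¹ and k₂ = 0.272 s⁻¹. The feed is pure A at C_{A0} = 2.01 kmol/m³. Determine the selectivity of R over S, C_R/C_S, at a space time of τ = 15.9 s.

The intermediate concentration in a first-order A→B→C sequence is C_R = k₁C_{A0}(e^(−k₁τ) − e^(−k₂τ))/(k₂−k₁).
e^(−k₁τ) = e^(−0.0686×15.9) = e^(−1.091) = 0.3360; e^(−k₂τ) = e^(−4.325) = 0.01324.
C_R = 0.0686×2.01/(0.272−0.0686) × (0.3360−0.01324) = 0.6779×0.3227 = 0.2188 kmol/m³.
C_A = C_{A0}e^(−k₁τ) = 0.6753 kmol/m³, so C_S = C_{A0}−C_A−C_R = 1.116 kmol/m³; C_R/C_S = 0.196.

0.196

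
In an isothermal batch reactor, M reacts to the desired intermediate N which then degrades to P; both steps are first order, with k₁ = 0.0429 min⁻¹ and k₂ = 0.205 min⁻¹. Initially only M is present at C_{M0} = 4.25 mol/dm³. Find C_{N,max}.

0.588 mol/dm³

At the optimum, C_{N,max}/C_{M0} = (k₁/k₂)^[k₂/(k₂−k₁)].
= (0.0429/0.205)^(0.205/(0.205−0.0429)) = (0.2093)^(1.265) = 0.1383.
C_{N,max} = 0.1383×4.25 = 0.588 mol/dm³.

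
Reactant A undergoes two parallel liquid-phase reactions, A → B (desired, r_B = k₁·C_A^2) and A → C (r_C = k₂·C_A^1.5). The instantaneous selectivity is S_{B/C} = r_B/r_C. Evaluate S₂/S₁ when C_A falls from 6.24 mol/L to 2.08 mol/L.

0.577

S_{B/C} = (k₁/k₂)·C_A^0.5, so S₂/S₁ = (C_{A,2}/C_{A,1})^0.5.
= (2.08/6.24)^0.5 = (0.3333)^0.5 = 0.577.
Selectivity toward B falls as C_A falls — high-concentration operation is favoured.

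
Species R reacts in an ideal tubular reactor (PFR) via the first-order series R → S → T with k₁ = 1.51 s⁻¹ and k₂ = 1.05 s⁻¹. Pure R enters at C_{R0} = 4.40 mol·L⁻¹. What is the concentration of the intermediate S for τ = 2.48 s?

0.727 mol·L⁻¹

The intermediate concentration in a first-order A→B→C sequence is C_S = k₁C_{R0}(e^(−k₁τ) − e^(−k₂τ))/(k₂−k₁).
e^(−k₁τ) = e^(−1.51×2.48) = e^(−3.745) = 0.02364; e^(−k₂τ) = e^(−2.604) = 0.07398.
C_S = 1.51×4.40/(1.05−1.51) × (0.02364−0.07398) = (-14.44)×(-0.05034) = 0.7270 mol·L⁻¹.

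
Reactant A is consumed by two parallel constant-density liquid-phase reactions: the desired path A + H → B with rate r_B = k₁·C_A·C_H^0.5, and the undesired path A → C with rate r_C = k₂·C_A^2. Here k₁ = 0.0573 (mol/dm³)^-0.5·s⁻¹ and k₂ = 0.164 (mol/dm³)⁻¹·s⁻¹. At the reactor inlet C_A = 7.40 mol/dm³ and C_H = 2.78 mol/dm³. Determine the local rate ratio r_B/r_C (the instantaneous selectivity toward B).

0.0787

S_{B/C} = r_B/r_C = (k₁·C_A·C_H^0.5)/(k₂·C_A^2) = (k₁/k₂)·C_A⁻¹·C_H^0.5.
= (0.0573×7.400×2.780^0.5) / (0.164×7.400^2) = 0.7070/8.981 = 0.0787.
The undesired path is higher order in A, so low C_A (CSTR or dilute feed) favours B.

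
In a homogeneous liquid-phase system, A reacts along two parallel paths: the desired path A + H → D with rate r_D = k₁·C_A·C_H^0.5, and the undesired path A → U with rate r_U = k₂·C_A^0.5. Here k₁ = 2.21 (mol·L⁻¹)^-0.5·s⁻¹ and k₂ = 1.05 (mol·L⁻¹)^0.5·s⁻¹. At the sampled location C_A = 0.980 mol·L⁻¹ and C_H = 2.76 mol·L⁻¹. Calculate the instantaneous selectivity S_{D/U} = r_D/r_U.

S_{D/U} = r_D/r_U = (k₁·C_A·C_H^0.5)/(k₂·C_A^0.5) = (k₁/k₂)·C_A^0.5·C_H^0.5.
= (2.21×0.9800×2.760^0.5) / (1.05×0.9800^0.5) = 3.598/1.039 = 3.46.

3.46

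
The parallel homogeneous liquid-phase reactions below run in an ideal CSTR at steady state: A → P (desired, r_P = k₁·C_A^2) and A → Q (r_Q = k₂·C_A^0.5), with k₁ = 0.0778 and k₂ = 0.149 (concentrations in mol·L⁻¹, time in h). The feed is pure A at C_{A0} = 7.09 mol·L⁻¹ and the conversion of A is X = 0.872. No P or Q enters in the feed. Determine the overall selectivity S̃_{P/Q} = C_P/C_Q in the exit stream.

Exit C_A = C_{A0}(1−X) = 7.09×0.128 = 0.9075 mol·L⁻¹.
A CSTR operates uniformly at the exit composition, giving r_P = 0.06408 and r_Q = 0.1419 (each k·C_A^n at C_A = 0.9075).
Overall selectivity = C_P/C_Q = r_Pτ/(r_Qτ) = r_P/r_Q = 0.451.

0.451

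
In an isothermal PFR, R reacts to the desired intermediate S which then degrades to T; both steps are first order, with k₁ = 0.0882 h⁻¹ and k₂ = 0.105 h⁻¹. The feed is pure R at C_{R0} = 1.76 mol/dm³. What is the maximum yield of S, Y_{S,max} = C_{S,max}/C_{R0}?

At the optimum, C_{S,max}/C_{R0} = (k₁/k₂)^[k₂/(k₂−k₁)].
= (0.0882/0.105)^(0.105/(0.105−0.0882)) = (0.8400)^(6.250) = 0.3363.

0.336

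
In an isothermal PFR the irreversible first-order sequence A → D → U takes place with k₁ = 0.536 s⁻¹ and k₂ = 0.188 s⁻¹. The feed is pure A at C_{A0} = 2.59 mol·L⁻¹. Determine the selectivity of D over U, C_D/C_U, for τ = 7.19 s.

0.597

The intermediate concentration in a first-order A→B→C sequence is C_D = k₁C_{A0}(e^(−k₁τ) − e^(−k₂τ))/(k₂−k₁).
e^(−k₁τ) = e^(−0.536×7.19) = e^(−3.854) = 0.02120; e^(−k₂τ) = e^(−1.352) = 0.2588.
C_D = 0.536×2.59/(0.188−0.536) × (0.02120−0.2588) = (-3.989)×(-0.2376) = 0.9478 mol·L⁻¹.
C_A = C_{A0}e^(−k₁τ) = 0.05490 mol·L⁻¹, so C_U = C_{A0}−C_A−C_D = 1.587 mol·L⁻¹; C_D/C_U = 0.597.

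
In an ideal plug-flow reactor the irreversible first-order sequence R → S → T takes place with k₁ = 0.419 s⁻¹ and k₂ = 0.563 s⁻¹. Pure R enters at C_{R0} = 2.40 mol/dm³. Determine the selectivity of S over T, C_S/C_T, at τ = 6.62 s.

0.135

Solving the coupled first-order balances gives C_S(τ) = [k₁/(k₂−k₁)]·C_{R0}·(e^(−k₁τ) − e^(−k₂τ)).
e^(−k₁τ) = e^(−0.419×6.62) = e^(−2.774) = 0.06243; e^(−k₂τ) = e^(−3.727) = 0.02406.
C_S = 0.419×2.40/(0.563−0.419) × (0.06243−0.02406) = 6.983×0.03836 = 0.2679 mol/dm³.
C_R = C_{R0}e^(−k₁τ) = 0.1498 mol/dm³, so C_T = C_{R0}−C_R−C_S = 1.982 mol/dm³; C_S/C_T = 0.135.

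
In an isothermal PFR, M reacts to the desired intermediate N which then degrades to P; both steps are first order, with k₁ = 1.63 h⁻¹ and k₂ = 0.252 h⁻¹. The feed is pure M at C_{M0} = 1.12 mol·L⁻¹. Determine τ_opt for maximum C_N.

Setting dC_N/dτ = 0 gives τ_opt = ln(k₂/k₁)/(k₂−k₁).
= ln(0.252/1.63)/(0.252−1.63) = ln(0.1546)/-1.378 = -1.867/-1.378 = 1.35 h.

1.35 h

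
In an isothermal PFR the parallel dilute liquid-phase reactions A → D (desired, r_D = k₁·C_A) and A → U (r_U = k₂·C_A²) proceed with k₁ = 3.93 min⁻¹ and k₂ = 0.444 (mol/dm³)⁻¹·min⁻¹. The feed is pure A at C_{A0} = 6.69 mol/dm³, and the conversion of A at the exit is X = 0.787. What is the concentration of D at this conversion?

C_A = C_{A0}(1−X) = 1.425 mol/dm³.
Along a PFR/batch, dC_D/dC_A = −r_D/(r_D+r_U) = −k₁/(k₁+k₂·C_A).
Integrating from C_{A0} to C_A: C_D = (3.93/0.444)·ln[(3.93+0.444·6.69)/(3.93+0.444·1.42)] = 8.851·ln(6.900/4.563) = 3.661 mol/dm³.

3.66 mol/dm³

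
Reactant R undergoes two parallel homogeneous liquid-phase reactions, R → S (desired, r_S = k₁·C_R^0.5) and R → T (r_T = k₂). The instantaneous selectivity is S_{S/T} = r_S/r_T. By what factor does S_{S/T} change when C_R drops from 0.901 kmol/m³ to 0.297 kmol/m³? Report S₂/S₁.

0.574

S_{S/T} = (k₁/k₂)·C_R^0.5, so S₂/S₁ = (C_{R,2}/C_{R,1})^0.5.
= (0.297/0.901)^0.5 = (0.3296)^0.5 = 0.574.
Selectivity toward S falls as C_R falls — high-concentration operation is favoured.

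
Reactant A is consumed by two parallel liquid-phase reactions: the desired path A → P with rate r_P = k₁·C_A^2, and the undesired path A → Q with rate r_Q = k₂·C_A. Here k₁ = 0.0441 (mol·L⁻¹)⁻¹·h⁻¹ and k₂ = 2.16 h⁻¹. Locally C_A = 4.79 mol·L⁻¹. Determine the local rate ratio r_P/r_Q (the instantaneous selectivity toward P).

0.0978

S_{P/Q} = r_P/r_Q = (k₁·C_A^2)/(k₂·C_A) = (k₁/k₂)·C_A.
= (0.0441×4.790^2) / (2.16×4.790) = 1.012/10.35 = 0.0978.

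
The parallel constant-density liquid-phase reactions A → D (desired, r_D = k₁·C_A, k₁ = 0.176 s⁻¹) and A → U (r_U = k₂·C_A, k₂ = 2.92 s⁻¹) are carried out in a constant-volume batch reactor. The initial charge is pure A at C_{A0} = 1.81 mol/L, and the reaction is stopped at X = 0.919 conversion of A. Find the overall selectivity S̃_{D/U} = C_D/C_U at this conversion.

C_A = C_{A0}(1−X) = 0.1466 mol/L.
Both paths are first order in A, so the instantaneous fraction to D is constant: dC_D/d(−C_A) = k₁/(k₁+k₂) = 0.05685.
C_D = 0.05685·(C_{A0}−C_A) = 0.05685×1.663 = 0.0946 mol/L.
C_U = (C_{A0}−C_A)−C_D = 1.569 mol/L; S̃_{D/U} = 0.09456/1.569 = 0.0603.

0.0603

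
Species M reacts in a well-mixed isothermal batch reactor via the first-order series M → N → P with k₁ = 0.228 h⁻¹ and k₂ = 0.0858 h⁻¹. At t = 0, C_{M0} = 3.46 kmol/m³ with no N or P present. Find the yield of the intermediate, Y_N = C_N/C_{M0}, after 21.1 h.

0.249

For first-order series with pure M initially, C_N(t) = k₁C_{M0}/(k₂−k₁)·(e^(−k₁t) − e^(−k₂t)).
e^(−k₁t) = e^(−0.228×21.1) = e^(−4.811) = 0.008141; e^(−k₂t) = e^(−1.810) = 0.1636.
C_N = 0.228×3.46/(0.0858−0.228) × (0.008141−0.1636) = (-5.548)×(-0.1555) = 0.8624 kmol/m³.
Y_N = C_N/C_{M0} = 0.8624/3.46 = 0.249.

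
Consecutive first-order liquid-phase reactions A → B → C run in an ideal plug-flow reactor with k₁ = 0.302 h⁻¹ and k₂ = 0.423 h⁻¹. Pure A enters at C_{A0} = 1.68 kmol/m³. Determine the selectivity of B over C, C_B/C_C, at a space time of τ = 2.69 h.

1.24

Solving the coupled first-order balances gives C_B(τ) = [k₁/(k₂−k₁)]·C_{A0}·(e^(−k₁τ) − e^(−k₂τ)).
e^(−k₁τ) = e^(−0.302×2.69) = e^(−0.8124) = 0.4438; e^(−k₂τ) = e^(−1.138) = 0.3205.
C_B = 0.302×1.68/(0.423−0.302) × (0.4438−0.3205) = 4.193×0.1233 = 0.5170 kmol/m³.
C_A = C_{A0}e^(−k₁τ) = 0.7456 kmol/m³, so C_C = C_{A0}−C_A−C_B = 0.4174 kmol/m³; C_B/C_C = 1.24.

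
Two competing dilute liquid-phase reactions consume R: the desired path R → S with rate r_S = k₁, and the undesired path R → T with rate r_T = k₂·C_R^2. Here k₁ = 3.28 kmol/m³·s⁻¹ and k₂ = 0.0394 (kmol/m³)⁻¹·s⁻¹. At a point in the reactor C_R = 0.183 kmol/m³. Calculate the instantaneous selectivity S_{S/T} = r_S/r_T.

2486

S_{S/T} = r_S/r_T = (k₁)/(k₂·C_R^2) = (k₁/k₂)·C_R^-2.
= (3.28) / (0.0394×0.1830^2) = 3.280/0.001319 = 2486.
The undesired path is higher order in R, so low C_R (CSTR or dilute feed) favours S.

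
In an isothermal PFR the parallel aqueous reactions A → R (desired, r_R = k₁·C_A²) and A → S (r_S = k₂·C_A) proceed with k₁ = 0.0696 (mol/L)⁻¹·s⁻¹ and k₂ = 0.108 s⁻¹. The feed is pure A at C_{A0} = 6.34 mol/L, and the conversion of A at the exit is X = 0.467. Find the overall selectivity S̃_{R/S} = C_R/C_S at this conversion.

3.06

C_A = C_{A0}(1−X) = 3.379 mol/L.
Along a PFR/batch, dC_S/dC_A = −r_S/(r_R+r_S) = −k₂/(k₂+k₁·C_A).
Integrating from C_{A0} to C_A: C_S = (0.108/0.0696)·ln[(0.108+0.0696·6.34)/(0.108+0.0696·3.38)] = 1.552·ln(0.5493/0.3432) = 0.7298 mol/L.
Then C_R = (C_{A0}−C_A) − C_S = 2.961 − 0.7298 = 2.231 mol/L.
S̃_{R/S} = C_R/C_S = 2.231/0.7298 = 3.06.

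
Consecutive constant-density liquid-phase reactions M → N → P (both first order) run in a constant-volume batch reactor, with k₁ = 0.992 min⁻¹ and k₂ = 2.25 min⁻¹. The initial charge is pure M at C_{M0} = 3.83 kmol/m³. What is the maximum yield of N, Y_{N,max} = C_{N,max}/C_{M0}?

At the optimum, C_{N,max}/C_{M0} = (k₁/k₂)^[k₂/(k₂−k₁)].
= (0.992/2.25)^(2.25/(2.25−0.992)) = (0.4409)^(1.789) = 0.2311.

0.231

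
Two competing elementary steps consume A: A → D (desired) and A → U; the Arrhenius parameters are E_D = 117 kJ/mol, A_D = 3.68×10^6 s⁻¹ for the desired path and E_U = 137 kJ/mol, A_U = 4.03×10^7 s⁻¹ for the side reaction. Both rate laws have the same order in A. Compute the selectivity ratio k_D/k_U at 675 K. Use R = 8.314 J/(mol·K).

k_D/k_U = (A_D/A_U)·exp[−(E_D−E_U)/(RT)] = (A_D/A_U)·exp[(E_U−E_D)/(RT)].
(E_U−E_D)/(RT) = (137−117)×10³/(8.314×675) = 20000/5612 = 3.564.
k_D/k_U = (3.68×10^6/4.03×10^7)·exp(3.564) = 0.09132 × 35.30 = 3.22.

3.22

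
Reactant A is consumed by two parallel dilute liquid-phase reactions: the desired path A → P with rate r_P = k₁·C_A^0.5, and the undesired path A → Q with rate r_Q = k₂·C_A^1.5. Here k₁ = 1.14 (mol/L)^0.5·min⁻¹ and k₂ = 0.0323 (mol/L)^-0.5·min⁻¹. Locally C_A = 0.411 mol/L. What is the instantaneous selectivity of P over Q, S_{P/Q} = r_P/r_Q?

85.9

S_{P/Q} = r_P/r_Q = (k₁·C_A^0.5)/(k₂·C_A^1.5) = (k₁/k₂)·C_A⁻¹.
= (1.14×0.4110^0.5) / (0.0323×0.4110^1.5) = 0.7308/0.008511 = 85.9.
The undesired path is higher order in A, so low C_A (CSTR or dilute feed) favours P.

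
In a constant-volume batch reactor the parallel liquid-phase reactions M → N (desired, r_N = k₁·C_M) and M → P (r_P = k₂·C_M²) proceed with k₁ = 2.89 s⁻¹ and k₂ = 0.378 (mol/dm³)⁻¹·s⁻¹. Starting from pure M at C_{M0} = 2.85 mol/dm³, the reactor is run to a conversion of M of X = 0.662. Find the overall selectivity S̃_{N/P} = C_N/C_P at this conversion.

C_M = C_{M0}(1−X) = 0.9633 mol/dm³.
Along a PFR/batch, dC_N/dC_M = −r_N/(r_N+r_P) = −k₁/(k₁+k₂·C_M).
Integrating from C_{M0} to C_M: C_N = (2.89/0.378)·ln[(2.89+0.378·2.85)/(2.89+0.378·0.963)] = 7.646·ln(3.967/3.254) = 1.515 mol/dm³.
C_P = (C_{M0}−C_M)−C_N = 0.3717 mol/dm³; S̃_{N/P} = 1.515/0.3717 = 4.08.

4.08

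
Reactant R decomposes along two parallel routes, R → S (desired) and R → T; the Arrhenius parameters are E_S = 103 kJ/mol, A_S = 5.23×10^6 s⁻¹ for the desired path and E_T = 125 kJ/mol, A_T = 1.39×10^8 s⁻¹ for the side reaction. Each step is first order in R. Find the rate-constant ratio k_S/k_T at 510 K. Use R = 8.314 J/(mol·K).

k_S/k_T = (A_S/A_T)·exp[−(E_S−E_T)/(RT)] = (A_S/A_T)·exp[(E_T−E_S)/(RT)].
(E_T−E_S)/(RT) = (125−103)×10³/(8.314×510) = 22000/4240 = 5.189.
k_S/k_T = (5.23×10^6/1.39×10^8)·exp(5.189) = 0.03763 × 179.2 = 6.74.

6.74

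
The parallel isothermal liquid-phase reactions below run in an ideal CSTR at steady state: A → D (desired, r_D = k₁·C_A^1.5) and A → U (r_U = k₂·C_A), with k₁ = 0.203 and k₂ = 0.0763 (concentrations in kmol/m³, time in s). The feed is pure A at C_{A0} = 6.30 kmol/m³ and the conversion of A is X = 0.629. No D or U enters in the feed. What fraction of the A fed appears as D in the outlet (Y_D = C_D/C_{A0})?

0.505

Exit C_A = C_{A0}(1−X) = 6.30×0.371 = 2.337 kmol/m³.
A CSTR operates uniformly at the exit composition, giving r_D = 0.7254 and r_U = 0.1783 (each k·C_A^n at C_A = 2.337).
Fraction of consumed A going to D: r_D/(r_D+r_U) = 0.8027.
C_D = 0.8027·C_{A0}·X = 0.8027×6.30×0.629 = 3.18 kmol/m³; Y_D = C_D/C_{A0} = 0.505.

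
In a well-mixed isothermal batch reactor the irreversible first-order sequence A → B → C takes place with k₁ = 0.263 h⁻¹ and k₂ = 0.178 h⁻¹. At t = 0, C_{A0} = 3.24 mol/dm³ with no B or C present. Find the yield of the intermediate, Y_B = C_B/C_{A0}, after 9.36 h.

0.321

The intermediate concentration in a first-order A→B→C sequence is C_B = k₁C_{A0}(e^(−k₁t) − e^(−k₂t))/(k₂−k₁).
e^(−k₁t) = e^(−0.263×9.36) = e^(−2.462) = 0.08529; e^(−k₂t) = e^(−1.666) = 0.1890.
C_B = 0.263×3.24/(0.178−0.263) × (0.08529−0.1890) = (-10.02)×(-0.1037) = 1.040 mol/dm³.
Y_B = C_B/C_{A0} = 1.040/3.24 = 0.321.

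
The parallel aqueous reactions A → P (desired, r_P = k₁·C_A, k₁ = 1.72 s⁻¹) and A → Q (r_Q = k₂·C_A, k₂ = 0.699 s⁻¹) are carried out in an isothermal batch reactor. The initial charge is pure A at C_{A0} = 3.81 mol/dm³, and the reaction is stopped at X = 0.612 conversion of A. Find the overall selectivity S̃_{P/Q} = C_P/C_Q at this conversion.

2.46

C_A = C_{A0}(1−X) = 1.478 mol/dm³.
Both paths are first order in A, so the instantaneous fraction to P is constant: dC_P/d(−C_A) = k₁/(k₁+k₂) = 0.7110.
C_P = 0.7110·(C_{A0}−C_A) = 0.7110×2.332 = 1.66 mol/dm³.
C_Q = (C_{A0}−C_A)−C_P = 0.6738 mol/dm³; S̃_{P/Q} = 1.658/0.6738 = 2.46.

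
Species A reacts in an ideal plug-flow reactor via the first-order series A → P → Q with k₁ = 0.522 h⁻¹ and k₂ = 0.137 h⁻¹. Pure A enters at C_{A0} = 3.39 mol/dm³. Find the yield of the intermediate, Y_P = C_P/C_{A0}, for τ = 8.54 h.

0.405

Solving the coupled first-order balances gives C_P(τ) = [k₁/(k₂−k₁)]·C_{A0}·(e^(−k₁τ) − e^(−k₂τ)).
e^(−k₁τ) = e^(−0.522×8.54) = e^(−4.458) = 0.01159; e^(−k₂τ) = e^(−1.170) = 0.3104.
C_P = 0.522×3.39/(0.137−0.522) × (0.01159−0.3104) = (-4.596)×(-0.2988) = 1.373 mol/dm³.
Y_P = C_P/C_{A0} = 1.373/3.39 = 0.405.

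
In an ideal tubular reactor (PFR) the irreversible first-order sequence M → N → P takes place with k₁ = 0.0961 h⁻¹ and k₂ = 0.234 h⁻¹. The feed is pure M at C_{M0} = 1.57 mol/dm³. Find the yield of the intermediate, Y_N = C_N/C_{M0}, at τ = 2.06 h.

The intermediate concentration in a first-order A→B→C sequence is C_N = k₁C_{M0}(e^(−k₁τ) − e^(−k₂τ))/(k₂−k₁).
e^(−k₁τ) = e^(−0.0961×2.06) = e^(−0.1980) = 0.8204; e^(−k₂τ) = e^(−0.4820) = 0.6175.
C_N = 0.0961×1.57/(0.234−0.0961) × (0.8204−0.6175) = 1.094×0.2029 = 0.2220 mol/dm³.
Y_N = C_N/C_{M0} = 0.2220/1.57 = 0.141.

0.141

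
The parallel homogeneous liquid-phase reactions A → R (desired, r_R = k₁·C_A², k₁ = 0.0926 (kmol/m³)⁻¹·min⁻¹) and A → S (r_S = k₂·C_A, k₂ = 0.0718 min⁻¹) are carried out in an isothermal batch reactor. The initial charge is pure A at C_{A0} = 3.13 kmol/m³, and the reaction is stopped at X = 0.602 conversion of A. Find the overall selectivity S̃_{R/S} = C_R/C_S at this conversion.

2.69

C_A = C_{A0}(1−X) = 1.246 kmol/m³.
Along a PFR/batch, dC_S/dC_A = −r_S/(r_R+r_S) = −k₂/(k₂+k₁·C_A).
Integrating from C_{A0} to C_A: C_S = (0.0718/0.0926)·ln[(0.0718+0.0926·3.13)/(0.0718+0.0926·1.25)] = 0.7754·ln(0.3616/0.1872) = 0.5107 kmol/m³.
Then C_R = (C_{A0}−C_A) − C_S = 1.884 − 0.5107 = 1.374 kmol/m³.
S̃_{R/S} = C_R/C_S = 1.374/0.5107 = 2.69.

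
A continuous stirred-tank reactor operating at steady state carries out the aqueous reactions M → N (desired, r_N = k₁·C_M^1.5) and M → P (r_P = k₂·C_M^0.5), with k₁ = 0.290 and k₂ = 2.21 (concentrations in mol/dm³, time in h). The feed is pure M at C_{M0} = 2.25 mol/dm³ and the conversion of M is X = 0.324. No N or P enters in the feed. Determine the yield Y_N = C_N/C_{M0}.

0.0539

Exit C_M = C_{M0}(1−X) = 2.25×0.676 = 1.521 mol/dm³.
Rates in a CSTR are evaluated at the outlet concentration: r_N = 0.290×1.521^1.5 = 0.5440, r_P = 2.21×1.521^0.5 = 2.726.
Fraction of consumed M going to N: r_N/(r_N+r_P) = 0.1664.
C_N = 0.1664·C_{M0}·X = 0.1664×2.25×0.324 = 0.121 mol/dm³; Y_N = C_N/C_{M0} = 0.0539.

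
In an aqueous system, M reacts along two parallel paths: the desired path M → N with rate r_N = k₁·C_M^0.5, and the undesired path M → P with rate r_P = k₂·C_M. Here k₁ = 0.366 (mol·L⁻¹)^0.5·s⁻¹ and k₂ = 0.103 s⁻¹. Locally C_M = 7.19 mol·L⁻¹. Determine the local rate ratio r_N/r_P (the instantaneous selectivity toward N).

S_{N/P} = r_N/r_P = (k₁·C_M^0.5)/(k₂·C_M) = (k₁/k₂)·C_M^-0.5.
= (0.366×7.190^0.5) / (0.103×7.190) = 0.9814/0.7406 = 1.33.

1.33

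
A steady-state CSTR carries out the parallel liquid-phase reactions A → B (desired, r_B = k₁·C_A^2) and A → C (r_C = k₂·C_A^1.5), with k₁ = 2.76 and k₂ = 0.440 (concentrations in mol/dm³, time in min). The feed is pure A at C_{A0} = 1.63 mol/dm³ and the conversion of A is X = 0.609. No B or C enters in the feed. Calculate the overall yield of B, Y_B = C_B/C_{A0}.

Exit C_A = C_{A0}(1−X) = 1.63×0.391 = 0.6373 mol/dm³.
Rates in a CSTR are evaluated at the outlet concentration: r_B = 2.76×0.6373^2 = 1.121, r_C = 0.440×0.6373^1.5 = 0.2239.
Fraction of consumed A going to B: r_B/(r_B+r_C) = 0.8335.
C_B = 0.8335·C_{A0}·X = 0.8335×1.63×0.609 = 0.827 mol/dm³; Y_B = C_B/C_{A0} = 0.508.

0.508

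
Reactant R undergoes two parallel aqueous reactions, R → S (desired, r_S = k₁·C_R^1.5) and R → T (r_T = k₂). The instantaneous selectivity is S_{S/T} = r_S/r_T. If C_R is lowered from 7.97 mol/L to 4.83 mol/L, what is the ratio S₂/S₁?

0.472

S_{S/T} = (k₁/k₂)·C_R^1.5, so S₂/S₁ = (C_{R,2}/C_{R,1})^1.5.
= (4.83/7.97)^1.5 = (0.6060)^1.5 = 0.472.
Selectivity toward S falls as C_R falls — high-concentration operation is favoured.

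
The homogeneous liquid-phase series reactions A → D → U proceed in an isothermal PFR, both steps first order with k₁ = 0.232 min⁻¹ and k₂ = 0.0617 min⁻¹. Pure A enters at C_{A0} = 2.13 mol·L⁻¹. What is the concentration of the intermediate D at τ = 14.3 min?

1.10 mol·L⁻¹

Solving the coupled first-order balances gives C_D(τ) = [k₁/(k₂−k₁)]·C_{A0}·(e^(−k₁τ) − e^(−k₂τ)).
e^(−k₁τ) = e^(−0.232×14.3) = e^(−3.318) = 0.03624; e^(−k₂τ) = e^(−0.8823) = 0.4138.
C_D = 0.232×2.13/(0.0617−0.232) × (0.03624−0.4138) = (-2.902)×(-0.3776) = 1.096 mol·L⁻¹.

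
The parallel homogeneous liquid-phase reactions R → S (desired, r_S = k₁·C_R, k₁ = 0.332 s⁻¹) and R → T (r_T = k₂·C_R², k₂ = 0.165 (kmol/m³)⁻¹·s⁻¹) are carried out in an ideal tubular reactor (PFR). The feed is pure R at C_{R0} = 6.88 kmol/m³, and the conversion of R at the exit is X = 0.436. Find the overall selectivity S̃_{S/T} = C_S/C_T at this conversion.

C_R = C_{R0}(1−X) = 3.880 kmol/m³.
Along a PFR/batch, dC_S/dC_R = −r_S/(r_S+r_T) = −k₁/(k₁+k₂·C_R).
Integrating from C_{R0} to C_R: C_S = (0.332/0.165)·ln[(0.332+0.165·6.88)/(0.332+0.165·3.88)] = 2.012·ln(1.467/0.9723) = 0.8280 kmol/m³.
C_T = (C_{R0}−C_R)−C_S = 2.172 kmol/m³; S̃_{S/T} = 0.8280/2.172 = 0.381.

0.381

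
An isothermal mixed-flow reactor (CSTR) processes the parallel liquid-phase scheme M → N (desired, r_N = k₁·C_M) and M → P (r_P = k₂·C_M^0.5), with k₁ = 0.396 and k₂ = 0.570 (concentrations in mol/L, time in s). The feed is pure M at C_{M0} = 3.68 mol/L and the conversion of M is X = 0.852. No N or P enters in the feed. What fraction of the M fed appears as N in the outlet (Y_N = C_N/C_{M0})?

0.289

Exit C_M = C_{M0}(1−X) = 3.68×0.148 = 0.5446 mol/L.
In a CSTR the entire volume is at exit conditions, so r_N = 0.396×0.5446 = 0.2157 and r_P = 0.570×0.5446^0.5 = 0.4207.
Fraction of consumed M going to N: r_N/(r_N+r_P) = 0.3389.
C_N = 0.3389·C_{M0}·X = 0.3389×3.68×0.852 = 1.06 mol/L; Y_N = C_N/C_{M0} = 0.289.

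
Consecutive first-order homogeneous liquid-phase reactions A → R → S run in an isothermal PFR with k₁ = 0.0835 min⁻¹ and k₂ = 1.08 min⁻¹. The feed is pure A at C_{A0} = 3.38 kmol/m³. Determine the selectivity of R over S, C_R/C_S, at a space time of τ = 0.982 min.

1.58

For first-order series with pure A initially, C_R(τ) = k₁C_{A0}/(k₂−k₁)·(e^(−k₁τ) − e^(−k₂τ)).
e^(−k₁τ) = e^(−0.0835×0.982) = e^(−0.08200) = 0.9213; e^(−k₂τ) = e^(−1.061) = 0.3463.
C_R = 0.0835×3.38/(1.08−0.0835) × (0.9213−0.3463) = 0.2832×0.5750 = 0.1629 kmol/m³.
C_A = C_{A0}e^(−k₁τ) = 3.114 kmol/m³, so C_S = C_{A0}−C_A−C_R = 0.1032 kmol/m³; C_R/C_S = 1.58.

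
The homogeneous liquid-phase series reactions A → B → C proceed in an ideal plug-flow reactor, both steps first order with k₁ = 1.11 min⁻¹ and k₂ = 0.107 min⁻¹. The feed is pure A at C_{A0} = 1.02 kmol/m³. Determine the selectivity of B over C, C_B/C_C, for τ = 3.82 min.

Solving the coupled first-order balances gives C_B(τ) = [k₁/(k₂−k₁)]·C_{A0}·(e^(−k₁τ) − e^(−k₂τ)).
e^(−k₁τ) = e^(−1.11×3.82) = e^(−4.240) = 0.01440; e^(−k₂τ) = e^(−0.4087) = 0.6645.
C_B = 1.11×1.02/(0.107−1.11) × (0.01440−0.6645) = (-1.129)×(-0.6501) = 0.7338 kmol/m³.
C_A = C_{A0}e^(−k₁τ) = 0.01469 kmol/m³, so C_C = C_{A0}−C_A−C_B = 0.2715 kmol/m³; C_B/C_C = 2.70.

2.70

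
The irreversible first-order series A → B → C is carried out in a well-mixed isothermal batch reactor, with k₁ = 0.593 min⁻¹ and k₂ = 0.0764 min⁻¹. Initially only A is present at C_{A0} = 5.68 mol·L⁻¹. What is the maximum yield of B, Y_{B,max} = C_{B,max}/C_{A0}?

Evaluating C_B at t_opt = ln(k₂/k₁)/(k₂−k₁) gives C_{B,max}/C_{A0} = (k₁/k₂)^[k₂/(k₂−k₁)].
= (0.593/0.0764)^(0.0764/(0.0764−0.593)) = (7.762)^(-0.1479) = 0.7386.

0.739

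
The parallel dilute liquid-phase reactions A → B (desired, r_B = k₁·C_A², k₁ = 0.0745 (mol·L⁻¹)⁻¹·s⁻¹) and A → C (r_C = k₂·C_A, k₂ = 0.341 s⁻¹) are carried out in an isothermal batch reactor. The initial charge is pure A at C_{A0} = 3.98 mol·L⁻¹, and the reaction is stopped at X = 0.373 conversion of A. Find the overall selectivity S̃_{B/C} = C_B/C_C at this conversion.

C_A = C_{A0}(1−X) = 2.495 mol·L⁻¹.
Along a PFR/batch, dC_C/dC_A = −r_C/(r_B+r_C) = −k₂/(k₂+k₁·C_A).
Integrating from C_{A0} to C_A: C_C = (0.341/0.0745)·ln[(0.341+0.0745·3.98)/(0.341+0.0745·2.50)] = 4.577·ln(0.6375/0.5269) = 0.8721 mol·L⁻¹.
Then C_B = (C_{A0}−C_A) − C_C = 1.485 − 0.8721 = 0.6124 mol·L⁻¹.
S̃_{B/C} = C_B/C_C = 0.6124/0.8721 = 0.702.

0.702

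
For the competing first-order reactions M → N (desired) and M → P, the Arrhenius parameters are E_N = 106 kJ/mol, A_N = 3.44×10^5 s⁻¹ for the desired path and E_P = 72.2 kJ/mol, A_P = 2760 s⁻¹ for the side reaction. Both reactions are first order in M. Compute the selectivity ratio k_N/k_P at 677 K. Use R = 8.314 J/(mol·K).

With equal orders, S_{N/P} = k_N/k_P = (A_N/A_P)·exp[(E_P−E_N)/(RT)].
(E_P−E_N)/(RT) = (72.2−106)×10³/(8.314×677) = -33800/5629 = -6.005.
k_N/k_P = (3.44×10^5/2760)·exp(-6.005) = 124.6 × 0.002466 = 0.307.

0.307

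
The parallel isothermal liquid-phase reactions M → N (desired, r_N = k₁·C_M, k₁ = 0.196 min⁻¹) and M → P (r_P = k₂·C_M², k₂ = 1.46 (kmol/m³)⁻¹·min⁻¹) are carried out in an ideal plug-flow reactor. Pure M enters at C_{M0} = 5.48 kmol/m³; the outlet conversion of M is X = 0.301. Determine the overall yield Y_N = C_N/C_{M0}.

C_M = C_{M0}(1−X) = 3.831 kmol/m³.
Along a PFR/batch, dC_N/dC_M = −r_N/(r_N+r_P) = −k₁/(k₁+k₂·C_M).
Integrating from C_{M0} to C_M: C_N = (0.196/1.46)·ln[(0.196+1.46·5.48)/(0.196+1.46·3.83)] = 0.1342·ln(8.197/5.789) = 0.04670 kmol/m³.
Y_N = C_N/C_{M0} = 0.04670/5.48 = 0.00852.

0.00852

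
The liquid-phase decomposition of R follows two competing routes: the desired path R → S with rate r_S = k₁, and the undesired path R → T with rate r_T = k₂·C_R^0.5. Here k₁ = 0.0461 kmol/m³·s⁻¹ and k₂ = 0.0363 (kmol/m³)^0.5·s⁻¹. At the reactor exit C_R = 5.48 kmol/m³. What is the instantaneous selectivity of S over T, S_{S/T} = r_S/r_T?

0.543

S_{S/T} = r_S/r_T = (k₁)/(k₂·C_R^0.5) = (k₁/k₂)·C_R^-0.5.
= (0.0461) / (0.0363×5.480^0.5) = 0.04610/0.08498 = 0.543.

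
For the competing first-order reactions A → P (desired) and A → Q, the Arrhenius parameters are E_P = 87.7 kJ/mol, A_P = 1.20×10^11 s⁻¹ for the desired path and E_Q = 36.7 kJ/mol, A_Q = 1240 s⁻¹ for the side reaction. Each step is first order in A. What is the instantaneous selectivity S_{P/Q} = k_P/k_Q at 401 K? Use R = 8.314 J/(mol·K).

22.0

With equal orders, S_{P/Q} = k_P/k_Q = (A_P/A_Q)·exp[(E_Q−E_P)/(RT)].
(E_Q−E_P)/(RT) = (36.7−87.7)×10³/(8.314×401) = -51000/3334 = -15.30.
k_P/k_Q = (1.20×10^11/1240)·exp(-15.30) = 9.677×10^7 × 2.272×10^-7 = 22.0.
Since E_P > E_Q, raising the temperature improves selectivity toward P.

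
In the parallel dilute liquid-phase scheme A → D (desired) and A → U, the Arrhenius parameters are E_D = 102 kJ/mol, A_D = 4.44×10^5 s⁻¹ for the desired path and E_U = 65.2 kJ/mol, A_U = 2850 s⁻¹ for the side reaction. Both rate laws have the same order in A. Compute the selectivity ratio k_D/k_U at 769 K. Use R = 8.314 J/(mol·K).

k_D/k_U = (A_D/A_U)·exp[−(E_D−E_U)/(RT)] = (A_D/A_U)·exp[(E_U−E_D)/(RT)].
(E_U−E_D)/(RT) = (65.2−102)×10³/(8.314×769) = -36800/6393 = -5.756.
k_D/k_U = (4.44×10^5/2850)·exp(-5.756) = 155.8 × 0.003164 = 0.493.

0.493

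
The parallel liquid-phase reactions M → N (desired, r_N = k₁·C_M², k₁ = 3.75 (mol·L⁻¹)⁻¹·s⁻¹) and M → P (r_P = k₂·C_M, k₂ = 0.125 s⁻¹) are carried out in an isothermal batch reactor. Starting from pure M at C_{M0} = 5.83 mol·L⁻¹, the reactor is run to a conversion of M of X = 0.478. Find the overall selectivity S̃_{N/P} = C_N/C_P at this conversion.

C_M = C_{M0}(1−X) = 3.043 mol·L⁻¹.
Along a PFR/batch, dC_P/dC_M = −r_P/(r_N+r_P) = −k₂/(k₂+k₁·C_M).
Integrating from C_{M0} to C_M: C_P = (0.125/3.75)·ln[(0.125+3.75·5.83)/(0.125+3.75·3.04)] = 0.03333·ln(21.99/11.54) = 0.02150 mol·L⁻¹.
Then C_N = (C_{M0}−C_M) − C_P = 2.787 − 0.02150 = 2.765 mol·L⁻¹.
S̃_{N/P} = C_N/C_P = 2.765/0.02150 = 129.

129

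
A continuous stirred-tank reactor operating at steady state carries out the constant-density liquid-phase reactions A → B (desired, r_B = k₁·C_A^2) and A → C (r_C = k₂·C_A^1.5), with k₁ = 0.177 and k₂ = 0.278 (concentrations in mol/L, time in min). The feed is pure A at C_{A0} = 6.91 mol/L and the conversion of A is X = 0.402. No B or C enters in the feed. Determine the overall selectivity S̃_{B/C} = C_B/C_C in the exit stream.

Exit C_A = C_{A0}(1−X) = 6.91×0.598 = 4.132 mol/L.
Rates in a CSTR are evaluated at the outlet concentration: r_B = 0.177×4.132^2 = 3.022, r_C = 0.278×4.132^1.5 = 2.335.
Overall selectivity = C_B/C_C = r_Bτ/(r_Cτ) = r_B/r_C = 1.29.

1.29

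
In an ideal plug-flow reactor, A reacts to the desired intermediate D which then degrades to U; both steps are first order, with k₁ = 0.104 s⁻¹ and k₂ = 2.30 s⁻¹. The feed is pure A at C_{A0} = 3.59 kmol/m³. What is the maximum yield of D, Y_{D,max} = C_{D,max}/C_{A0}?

For a first-order series the maximum intermediate yield is C_{D,max}/C_{A0} = (k₁/k₂)^[k₂/(k₂−k₁)].
= (0.104/2.30)^(2.30/(2.30−0.104)) = (0.04522)^(1.047) = 0.03905.

0.0391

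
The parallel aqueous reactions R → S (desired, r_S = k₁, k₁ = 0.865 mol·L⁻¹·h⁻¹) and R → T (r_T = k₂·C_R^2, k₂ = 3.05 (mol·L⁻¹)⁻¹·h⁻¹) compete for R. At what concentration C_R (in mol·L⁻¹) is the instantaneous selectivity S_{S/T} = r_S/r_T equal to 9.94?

0.169 mol·L⁻¹

S_{S/T} = (k₁/k₂)·C_R^-2 ⇒ C_R = (S·k₂/k₁)^(-0.5).
= (9.94×3.05/0.865)^(-0.5) = (35.05)^(-0.5) = 0.169 mol·L⁻¹.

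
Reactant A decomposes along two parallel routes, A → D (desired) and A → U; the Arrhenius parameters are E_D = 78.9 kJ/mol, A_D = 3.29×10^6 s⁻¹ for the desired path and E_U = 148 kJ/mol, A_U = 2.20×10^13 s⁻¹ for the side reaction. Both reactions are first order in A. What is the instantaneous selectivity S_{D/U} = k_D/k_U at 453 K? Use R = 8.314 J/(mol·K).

With equal orders, S_{D/U} = k_D/k_U = (A_D/A_U)·exp[(E_U−E_D)/(RT)].
(E_U−E_D)/(RT) = (148−78.9)×10³/(8.314×453) = 69100/3766 = 18.35.
k_D/k_U = (3.29×10^6/2.20×10^13)·exp(18.35) = 1.495×10^-7 × 9.292×10^7 = 13.9.
Since E_D < E_U, lowering the temperature improves selectivity toward D.

13.9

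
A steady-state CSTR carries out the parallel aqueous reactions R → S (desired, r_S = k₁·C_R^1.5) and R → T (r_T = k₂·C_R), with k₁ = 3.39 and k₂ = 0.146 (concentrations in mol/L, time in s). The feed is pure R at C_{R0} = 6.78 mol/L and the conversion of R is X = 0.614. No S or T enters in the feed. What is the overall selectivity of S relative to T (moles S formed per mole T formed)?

37.6

Exit C_R = C_{R0}(1−X) = 6.78×0.386 = 2.617 mol/L.
A CSTR operates uniformly at the exit composition, giving r_S = 14.35 and r_T = 0.3821 (each k·C_R^n at C_R = 2.617).
Overall selectivity = C_S/C_T = r_Sτ/(r_Tτ) = r_S/r_T = 37.6.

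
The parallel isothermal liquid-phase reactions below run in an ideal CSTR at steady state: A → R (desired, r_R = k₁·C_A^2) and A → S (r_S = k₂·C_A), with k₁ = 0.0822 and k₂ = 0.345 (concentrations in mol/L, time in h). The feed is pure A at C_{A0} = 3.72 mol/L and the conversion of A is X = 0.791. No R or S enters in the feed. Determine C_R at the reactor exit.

0.460 mol/L

Exit C_A = C_{A0}(1−X) = 3.72×0.209 = 0.7775 mol/L.
In a CSTR the entire volume is at exit conditions, so r_R = 0.0822×0.7775^2 = 0.04969 and r_S = 0.345×0.7775 = 0.2682.
Fraction of consumed A going to R: r_R/(r_R+r_S) = 0.1563.
C_R = 0.1563·C_{A0}·X = 0.1563×3.72×0.791 = 0.460 mol/L.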